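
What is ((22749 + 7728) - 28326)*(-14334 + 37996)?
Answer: 50896962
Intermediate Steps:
((22749 + 7728) - 28326)*(-14334 + 37996) = (30477 - 28326)*23662 = 2151*23662 = 50896962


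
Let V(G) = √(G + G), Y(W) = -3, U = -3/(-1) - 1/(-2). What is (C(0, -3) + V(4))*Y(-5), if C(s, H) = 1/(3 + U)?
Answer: -6/13 - 6*√2 ≈ -8.9468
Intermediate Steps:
U = 7/2 (U = -3*(-1) - 1*(-½) = 3 + ½ = 7/2 ≈ 3.5000)
V(G) = √2*√G (V(G) = √(2*G) = √2*√G)
C(s, H) = 2/13 (C(s, H) = 1/(3 + 7/2) = 1/(13/2) = 2/13)
(C(0, -3) + V(4))*Y(-5) = (2/13 + √2*√4)*(-3) = (2/13 + √2*2)*(-3) = (2/13 + 2*√2)*(-3) = -6/13 - 6*√2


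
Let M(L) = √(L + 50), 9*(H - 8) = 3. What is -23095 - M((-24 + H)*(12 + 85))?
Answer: -23095 - I*√13227/3 ≈ -23095.0 - 38.336*I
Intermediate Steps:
H = 25/3 (H = 8 + (⅑)*3 = 8 + ⅓ = 25/3 ≈ 8.3333)
M(L) = √(50 + L)
-23095 - M((-24 + H)*(12 + 85)) = -23095 - √(50 + (-24 + 25/3)*(12 + 85)) = -23095 - √(50 - 47/3*97) = -23095 - √(50 - 4559/3) = -23095 - √(-4409/3) = -23095 - I*√13227/3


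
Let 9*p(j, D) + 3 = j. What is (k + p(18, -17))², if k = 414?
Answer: 1555009/9 ≈ 1.7278e+5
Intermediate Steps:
p(j, D) = -⅓ + j/9
(k + p(18, -17))² = (414 + (-⅓ + (⅑)*18))² = (414 + (-⅓ + 2))² = (414 + 5/3)² = (1247/3)² = 1555009/9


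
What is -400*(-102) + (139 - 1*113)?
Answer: 40826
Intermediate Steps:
-400*(-102) + (139 - 1*113) = 40800 + (139 - 113) = 40800 + 26 = 40826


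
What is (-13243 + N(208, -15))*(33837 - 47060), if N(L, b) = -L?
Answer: 177862573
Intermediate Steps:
(-13243 + N(208, -15))*(33837 - 47060) = (-13243 - 1*208)*(33837 - 47060) = (-13243 - 208)*(-13223) = -13451*(-13223) = 177862573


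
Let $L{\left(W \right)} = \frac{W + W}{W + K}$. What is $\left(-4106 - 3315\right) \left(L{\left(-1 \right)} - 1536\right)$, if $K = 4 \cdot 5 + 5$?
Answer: $\frac{136791293}{12} \approx 1.1399 \cdot 10^{7}$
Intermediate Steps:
$K = 25$ ($K = 20 + 5 = 25$)
$L{\left(W \right)} = \frac{2 W}{25 + W}$ ($L{\left(W \right)} = \frac{W + W}{W + 25} = \frac{2 W}{25 + W}$)
$\left(-4106 - 3315\right) \left(L{\left(-1 \right)} - 1536\right) = \left(-4106 - 3315\right) \left(2 \left(-1\right) \frac{1}{25 - 1} - 1536\right) = - 7421 \left(2 \left(-1\right) \frac{1}{24} - 1536\right) = - 7421 \left(- \frac{1}{12} - 1536\right) = \left(-7421\right) \left(- \frac{18433}{12}\right) = \frac{136791293}{12}$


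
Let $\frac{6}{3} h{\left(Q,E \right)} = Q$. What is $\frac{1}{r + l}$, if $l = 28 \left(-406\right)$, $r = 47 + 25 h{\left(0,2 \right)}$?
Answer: $- \frac{1}{11321} \approx -8.8331 \cdot 10^{-5}$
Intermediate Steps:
$h{\left(Q,E \right)} = \frac{Q}{2}$
$r = 47$ ($r = 47 + 25 \cdot \frac{1}{2} \cdot 0 = 47 + 25 \cdot 0 = 47 + 0 = 47$)
$l = -11368$
$\frac{1}{r + l} = \frac{1}{47 - 11368} = \frac{1}{-11321} = - \frac{1}{11321}$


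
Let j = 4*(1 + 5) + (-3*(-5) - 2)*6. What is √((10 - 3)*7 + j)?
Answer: √151 ≈ 12.288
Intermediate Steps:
j = 102 (j = 4*6 + (15 - 2)*6 = 24 + 13*6 = 24 + 78 = 102)
√((10 - 3)*7 + j) = √((10 - 3)*7 + 102) = √(7*7 + 102) = √(49 + 102) = √151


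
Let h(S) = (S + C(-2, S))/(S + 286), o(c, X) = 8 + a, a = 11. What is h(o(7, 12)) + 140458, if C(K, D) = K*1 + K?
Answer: 8567941/61 ≈ 1.4046e+5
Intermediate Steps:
o(c, X) = 19 (o(c, X) = 8 + 11 = 19)
C(K, D) = 2*K (C(K, D) = K + K = 2*K)
h(S) = (-4 + S)/(286 + S) (h(S) = (S + 2*(-2))/(S + 286) = (S - 4)/(286 + S) = (-4 + S)/(286 + S))
h(o(7, 12)) + 140458 = (-4 + 19)/(286 + 19) + 140458 = 15/305 + 140458 = (1/305)*15 + 140458 = 3/61 + 140458 = 8567941/61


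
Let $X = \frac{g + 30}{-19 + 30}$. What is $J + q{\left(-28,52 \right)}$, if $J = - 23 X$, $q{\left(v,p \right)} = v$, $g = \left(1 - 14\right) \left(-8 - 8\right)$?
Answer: $- \frac{5782}{11} \approx -525.64$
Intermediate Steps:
$g = 208$ ($g = \left(-13\right) \left(-16\right) = 208$)
$X = \frac{238}{11}$ ($X = \frac{208 + 30}{-19 + 30} = \frac{238}{11} \approx 21.636$)
$J = - \frac{5474}{11}$ ($J = \left(-23\right) \frac{238}{11} = - \frac{5474}{11} \approx -497.64$)
$J + q{\left(-28,52 \right)} = - \frac{5474}{11} - 28 = - \frac{5782}{11}$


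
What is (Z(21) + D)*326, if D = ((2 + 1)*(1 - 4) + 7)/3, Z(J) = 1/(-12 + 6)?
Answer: -815/3 ≈ -271.67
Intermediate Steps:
Z(J) = -⅙ (Z(J) = 1/(-6) = -⅙)
D = -⅔ (D = (3*(-3) + 7)/3 = (-9 + 7)/3 = (⅓)*(-2) = -⅔ ≈ -0.66667)
(Z(21) + D)*326 = (-⅙ - ⅔)*326 = -⅚*326 = -815/3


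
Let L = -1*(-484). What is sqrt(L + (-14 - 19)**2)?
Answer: 11*sqrt(13) ≈ 39.661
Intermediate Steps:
L = 484
sqrt(L + (-14 - 19)**2) = sqrt(484 + (-14 - 19)**2) = sqrt(484 + (-33)**2) = sqrt(484 + 1089) = sqrt(1573) = 11*sqrt(13)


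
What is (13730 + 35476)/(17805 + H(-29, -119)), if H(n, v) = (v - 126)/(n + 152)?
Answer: 3026169/1094885 ≈ 2.7639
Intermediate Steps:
H(n, v) = (-126 + v)/(152 + n)
(13730 + 35476)/(17805 + H(-29, -119)) = (13730 + 35476)/(17805 + (-126 - 119)/(152 - 29)) = 49206/(17805 - 245/123) = 49206/(2189770/123) = 49206*(123/2189770) = 3026169/1094885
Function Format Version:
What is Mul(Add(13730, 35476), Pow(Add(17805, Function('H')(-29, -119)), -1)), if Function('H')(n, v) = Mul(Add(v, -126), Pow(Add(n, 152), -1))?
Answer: Rational(3026169, 1094885) ≈ 2.7639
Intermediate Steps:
Function('H')(n, v) = Mul(Pow(Add(152, n), -1), Add(-126, v)) (Function('H')(n, v) = Mul(Add(-126, v), Pow(Add(152, n), -1)) = Mul(Pow(Add(152, n), -1), Add(-126, v)))
Mul(Add(13730, 35476), Pow(Add(17805, Function('H')(-29, -119)), -1)) = Mul(Add(13730, 35476), Pow(Add(17805, Mul(Pow(Add(152, -29), -1), Add(-126, -119))), -1)) = Mul(49206, Pow(Add(17805, Mul(Pow(123, -1), -245)), -1)) = Mul(49206, Pow(Add(17805, Mul(Rational(1, 123), -245)), -1)) = Mul(49206, Pow(Add(17805, Rational(-245, 123)), -1)) = Mul(49206, Pow(Rational(2189770, 123), -1)) = Mul(49206, Rational(123, 2189770)) = Rational(3026169, 1094885)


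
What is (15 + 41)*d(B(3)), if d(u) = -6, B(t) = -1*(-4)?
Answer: -336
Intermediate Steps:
B(t) = 4
(15 + 41)*d(B(3)) = (15 + 41)*(-6) = 56*(-6) = -336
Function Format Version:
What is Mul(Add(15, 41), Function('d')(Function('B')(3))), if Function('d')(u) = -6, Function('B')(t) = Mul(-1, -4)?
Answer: -336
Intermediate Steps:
Function('B')(t) = 4
Mul(Add(15, 41), Function('d')(Function('B')(3))) = Mul(Add(15, 41), -6) = Mul(56, -6) = -336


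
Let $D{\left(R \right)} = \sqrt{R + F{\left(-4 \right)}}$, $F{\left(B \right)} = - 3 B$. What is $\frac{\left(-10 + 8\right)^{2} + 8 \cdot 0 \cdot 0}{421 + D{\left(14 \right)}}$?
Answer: $\frac{1684}{177215} - \frac{4 \sqrt{26}}{177215} \approx 0.0093875$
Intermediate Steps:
$D{\left(R \right)} = \sqrt{12 + R}$ ($D{\left(R \right)} = \sqrt{R - -12} = \sqrt{R + 12} = \sqrt{12 + R}$)
$\frac{\left(-10 + 8\right)^{2} + 8 \cdot 0 \cdot 0}{421 + D{\left(14 \right)}} = \frac{\left(-10 + 8\right)^{2} + 8 \cdot 0 \cdot 0}{421 + \sqrt{12 + 14}} = \frac{\left(-2\right)^{2} + 0 \cdot 0}{421 + \sqrt{26}} = \frac{4 + 0}{421 + \sqrt{26}} = \frac{4}{421 + \sqrt{26}}$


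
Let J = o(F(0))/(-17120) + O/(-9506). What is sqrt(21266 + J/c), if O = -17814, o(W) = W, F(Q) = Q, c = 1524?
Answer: sqrt(632547023478607)/172466 ≈ 145.83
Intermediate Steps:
J = 8907/4753 (J = 0/(-17120) - 17814/(-9506) = 0*(-1/17120) - 17814*(-1/9506) = 0 + 8907/4753 = 8907/4753 ≈ 1.8740)
sqrt(21266 + J/c) = sqrt(21266 + (8907/4753)/1524) = sqrt(21266 + (8907/4753)*(1/1524)) = sqrt(21266 + 2969/2414524) = sqrt(51347270353/2414524) = sqrt(632547023478607)/172466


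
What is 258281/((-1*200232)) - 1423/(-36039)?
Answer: -3007752941/2405387016 ≈ -1.2504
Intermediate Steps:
258281/((-1*200232)) - 1423/(-36039) = 258281/(-200232) - 1423*(-1/36039) = 258281*(-1/200232) + 1423/36039 = -258281/200232 + 1423/36039 = -3007752941/2405387016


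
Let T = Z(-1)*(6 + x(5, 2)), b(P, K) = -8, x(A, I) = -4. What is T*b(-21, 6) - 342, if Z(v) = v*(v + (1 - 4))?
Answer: -406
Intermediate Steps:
Z(v) = v*(-3 + v) (Z(v) = v*(v - 3) = v*(-3 + v))
T = 8 (T = (-(-3 - 1))*(6 - 4) = -1*(-4)*2 = 4*2 = 8)
T*b(-21, 6) - 342 = 8*(-8) - 342 = -64 - 342 = -406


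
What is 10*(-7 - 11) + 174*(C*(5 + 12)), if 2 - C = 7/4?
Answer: 1119/2 ≈ 559.50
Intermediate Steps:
C = ¼ (C = 2 - 7/4 = ¼ ≈ 0.25000)
10*(-7 - 11) + 174*(C*(5 + 12)) = 10*(-7 - 11) + 174*((5 + 12)/4) = 10*(-18) + 174*((¼)*17) = -180 + 174*(17/4) = -180 + 1479/2 = 1119/2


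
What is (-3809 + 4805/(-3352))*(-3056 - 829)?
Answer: 49621446105/3352 ≈ 1.4804e+7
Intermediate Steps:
(-3809 + 4805/(-3352))*(-3056 - 829) = (-3809 + 4805*(-1/3352))*(-3885) = (-3809 - 4805/3352)*(-3885) = -12772573/3352*(-3885) = 49621446105/3352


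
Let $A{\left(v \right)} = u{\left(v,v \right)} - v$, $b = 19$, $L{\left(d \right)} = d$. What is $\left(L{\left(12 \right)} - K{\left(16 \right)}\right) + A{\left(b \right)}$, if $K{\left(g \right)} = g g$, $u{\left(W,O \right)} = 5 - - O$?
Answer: $-239$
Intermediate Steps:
$u{\left(W,O \right)} = 5 + O$
$K{\left(g \right)} = g^{2}$
$A{\left(v \right)} = 5$ ($A{\left(v \right)} = \left(5 + v\right) - v = 5$)
$\left(L{\left(12 \right)} - K{\left(16 \right)}\right) + A{\left(b \right)} = \left(12 - 16^{2}\right) + 5 = \left(12 - 256\right) + 5 = -244 + 5 = -239$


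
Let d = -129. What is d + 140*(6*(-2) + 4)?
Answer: -1249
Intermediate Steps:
d + 140*(6*(-2) + 4) = -129 + 140*(6*(-2) + 4) = -129 + 140*(-12 + 4) = -129 + 140*(-8) = -129 - 1120 = -1249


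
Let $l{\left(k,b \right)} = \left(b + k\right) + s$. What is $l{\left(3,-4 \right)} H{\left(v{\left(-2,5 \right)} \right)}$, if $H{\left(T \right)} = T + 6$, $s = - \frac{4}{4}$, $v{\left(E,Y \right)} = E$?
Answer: $-8$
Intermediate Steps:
$s = -1$ ($s = \left(-4\right) \frac{1}{4} = -1$)
$l{\left(k,b \right)} = -1 + b + k$ ($l{\left(k,b \right)} = \left(b + k\right) - 1 = -1 + b + k$)
$H{\left(T \right)} = 6 + T$
$l{\left(3,-4 \right)} H{\left(v{\left(-2,5 \right)} \right)} = \left(-1 - 4 + 3\right) \left(6 - 2\right) = \left(-2\right) 4 = -8$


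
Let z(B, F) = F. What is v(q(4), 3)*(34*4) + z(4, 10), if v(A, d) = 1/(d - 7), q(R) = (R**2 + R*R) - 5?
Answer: -24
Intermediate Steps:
q(R) = -5 + 2*R**2 (q(R) = (R**2 + R**2) - 5 = 2*R**2 - 5 = -5 + 2*R**2)
v(A, d) = 1/(-7 + d)
v(q(4), 3)*(34*4) + z(4, 10) = (34*4)/(-7 + 3) + 10 = 136/(-4) + 10 = -1/4*136 + 10 = -34 + 10 = -24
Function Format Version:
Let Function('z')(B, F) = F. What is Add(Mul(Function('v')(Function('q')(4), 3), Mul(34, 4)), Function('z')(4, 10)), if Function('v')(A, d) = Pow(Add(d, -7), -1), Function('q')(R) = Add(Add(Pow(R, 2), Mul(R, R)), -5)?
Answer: -24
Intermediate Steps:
Function('q')(R) = Add(-5, Mul(2, Pow(R, 2))) (Function('q')(R) = Add(Add(Pow(R, 2), Pow(R, 2)), -5) = Add(Mul(2, Pow(R, 2)), -5) = Add(-5, Mul(2, Pow(R, 2))))
Function('v')(A, d) = Pow(Add(-7, d), -1)
Add(Mul(Function('v')(Function('q')(4), 3), Mul(34, 4)), Function('z')(4, 10)) = Add(Mul(Pow(Add(-7, 3), -1), Mul(34, 4)), 10) = Add(Mul(Pow(-4, -1), 136), 10) = Add(Mul(Rational(-1, 4), 136), 10) = Add(-34, 10) = -24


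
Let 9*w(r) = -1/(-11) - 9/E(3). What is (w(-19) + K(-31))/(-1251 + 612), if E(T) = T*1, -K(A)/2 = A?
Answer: -86/891 ≈ -0.096521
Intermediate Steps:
K(A) = -2*A
E(T) = T
w(r) = -32/99 (w(r) = (-1/(-11) - 9/3)/9 = (-1*(-1/11) - 9*1/3)/9 = (1/11 - 3)/9 = (1/9)*(-32/11) = -32/99)
(w(-19) + K(-31))/(-1251 + 612) = (-32/99 - 2*(-31))/(-1251 + 612) = (-32/99 + 62)/(-639) = (6106/99)*(-1/639) = -86/891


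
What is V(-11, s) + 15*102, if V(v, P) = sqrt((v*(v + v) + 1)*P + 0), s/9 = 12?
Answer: 1692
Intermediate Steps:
s = 108 (s = 9*12 = 108)
V(v, P) = sqrt(P*(1 + 2*v**2)) (V(v, P) = sqrt((v*(2*v) + 1)*P + 0) = sqrt((2*v**2 + 1)*P + 0) = sqrt((1 + 2*v**2)*P + 0) = sqrt(P*(1 + 2*v**2) + 0) = sqrt(P*(1 + 2*v**2)))
V(-11, s) + 15*102 = sqrt(108*(1 + 2*(-11)**2)) + 15*102 = sqrt(108*(1 + 2*121)) + 1530 = sqrt(108*(1 + 242)) + 1530 = sqrt(108*243) + 1530 = sqrt(26244) + 1530 = 162 + 1530 = 1692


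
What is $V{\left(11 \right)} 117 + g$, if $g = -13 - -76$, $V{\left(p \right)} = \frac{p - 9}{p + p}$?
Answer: $\frac{810}{11} \approx 73.636$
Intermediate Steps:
$V{\left(p \right)} = \frac{-9 + p}{2 p}$
$g = 63$ ($g = -13 + 76 = 63$)
$V{\left(11 \right)} 117 + g = \frac{-9 + 11}{2 \cdot 11} \cdot 117 + 63 = \frac{1}{2} \cdot \frac{1}{11} \cdot 2 \cdot 117 + 63 = \frac{1}{11} \cdot 117 + 63 = \frac{117}{11} + 63 = \frac{810}{11}$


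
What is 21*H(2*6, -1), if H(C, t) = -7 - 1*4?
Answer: -231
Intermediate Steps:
H(C, t) = -11 (H(C, t) = -7 - 4 = -11)
21*H(2*6, -1) = 21*(-11) = -231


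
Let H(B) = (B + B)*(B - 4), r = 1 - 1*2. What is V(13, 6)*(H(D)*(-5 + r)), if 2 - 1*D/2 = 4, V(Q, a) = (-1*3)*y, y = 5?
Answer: 5760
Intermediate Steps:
V(Q, a) = -15 (V(Q, a) = -1*3*5 = -3*5 = -15)
r = -1 (r = 1 - 2 = -1)
D = -4 (D = 4 - 2*4 = 4 - 8 = -4)
H(B) = 2*B*(-4 + B) (H(B) = (2*B)*(-4 + B) = 2*B*(-4 + B))
V(13, 6)*(H(D)*(-5 + r)) = -15*2*(-4)*(-4 - 4)*(-5 - 1) = -15*2*(-4)*(-8)*(-6) = -960*(-6) = -15*(-384) = 5760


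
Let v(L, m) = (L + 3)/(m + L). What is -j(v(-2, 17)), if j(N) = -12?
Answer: 12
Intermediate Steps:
v(L, m) = (3 + L)/(L + m)
-j(v(-2, 17)) = -1*(-12) = 12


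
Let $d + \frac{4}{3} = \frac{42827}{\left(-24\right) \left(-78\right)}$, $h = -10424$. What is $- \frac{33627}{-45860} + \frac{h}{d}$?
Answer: $- \frac{893543355543}{1849579660} \approx -483.11$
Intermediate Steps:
$d = \frac{40331}{1872}$ ($d = - \frac{4}{3} + \frac{42827}{\left(-24\right) \left(-78\right)} = - \frac{4}{3} + \frac{42827}{1872} = \frac{40331}{1872} \approx 21.544$)
$- \frac{33627}{-45860} + \frac{h}{d} = - \frac{33627}{-45860} - \frac{10424}{\frac{40331}{1872}} = \left(-33627\right) \left(- \frac{1}{45860}\right) - \frac{19513728}{40331} = \frac{33627}{45860} - \frac{19513728}{40331} = - \frac{893543355543}{1849579660}$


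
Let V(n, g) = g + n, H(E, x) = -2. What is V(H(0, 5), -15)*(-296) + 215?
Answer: 5247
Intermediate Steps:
V(H(0, 5), -15)*(-296) + 215 = (-15 - 2)*(-296) + 215 = -17*(-296) + 215 = 5032 + 215 = 5247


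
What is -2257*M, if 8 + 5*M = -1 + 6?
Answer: 6771/5 ≈ 1354.2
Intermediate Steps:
M = -⅗ (M = -8/5 + (-1 + 6)/5 = -8/5 + (⅕)*5 = -8/5 + 1 = -⅗ ≈ -0.60000)
-2257*M = -2257*(-⅗) = 6771/5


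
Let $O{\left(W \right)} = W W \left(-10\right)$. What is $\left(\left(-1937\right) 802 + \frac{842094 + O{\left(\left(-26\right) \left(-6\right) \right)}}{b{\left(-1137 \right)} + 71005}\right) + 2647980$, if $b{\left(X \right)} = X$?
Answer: $\frac{38235771971}{34934} \approx 1.0945 \cdot 10^{6}$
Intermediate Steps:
$O{\left(W \right)} = - 10 W^{2}$ ($O{\left(W \right)} = W^{2} \left(-10\right) = - 10 W^{2}$)
$\left(\left(-1937\right) 802 + \frac{842094 + O{\left(\left(-26\right) \left(-6\right) \right)}}{b{\left(-1137 \right)} + 71005}\right) + 2647980 = \left(\left(-1937\right) 802 + \frac{842094 - 10 \left(\left(-26\right) \left(-6\right)\right)^{2}}{-1137 + 71005}\right) + 2647980 = \left(-1553474 + \frac{842094 - 10 \cdot 156^{2}}{69868}\right) + 2647980 = \left(-1553474 + \left(842094 - 243360\right) \frac{1}{69868}\right) + 2647980 = \left(-1553474 + 598734 \cdot \frac{1}{69868}\right) + 2647980 = \left(-1553474 + \frac{299367}{34934}\right) + 2647980 = - \frac{54268761349}{34934} + 2647980 = \frac{38235771971}{34934}$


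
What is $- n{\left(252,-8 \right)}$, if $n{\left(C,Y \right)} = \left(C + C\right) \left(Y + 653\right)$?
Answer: $-325080$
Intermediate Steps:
$n{\left(C,Y \right)} = 2 C \left(653 + Y\right)$
$- n{\left(252,-8 \right)} = - 2 \cdot 252 \left(653 - 8\right) = - 2 \cdot 252 \cdot 645 = \left(-1\right) 325080 = -325080$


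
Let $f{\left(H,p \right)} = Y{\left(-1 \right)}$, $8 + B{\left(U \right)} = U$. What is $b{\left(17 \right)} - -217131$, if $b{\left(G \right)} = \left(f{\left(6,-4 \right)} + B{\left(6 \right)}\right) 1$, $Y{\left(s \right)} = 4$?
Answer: $217133$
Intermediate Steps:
$B{\left(U \right)} = -8 + U$
$f{\left(H,p \right)} = 4$
$b{\left(G \right)} = 2$ ($b{\left(G \right)} = \left(4 + \left(-8 + 6\right)\right) 1 = \left(4 - 2\right) 1 = 2 \cdot 1 = 2$)
$b{\left(17 \right)} - -217131 = 2 - -217131 = 2 + 217131 = 217133$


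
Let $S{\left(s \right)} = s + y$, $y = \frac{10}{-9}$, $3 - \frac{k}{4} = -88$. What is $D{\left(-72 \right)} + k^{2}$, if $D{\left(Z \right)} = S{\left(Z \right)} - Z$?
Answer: $\frac{1192454}{9} \approx 1.325 \cdot 10^{5}$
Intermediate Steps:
$k = 364$ ($k = 12 - -352 = 12 + 352 = 364$)
$y = - \frac{10}{9}$ ($y = 10 \left(- \frac{1}{9}\right) = - \frac{10}{9} \approx -1.1111$)
$S{\left(s \right)} = - \frac{10}{9} + s$ ($S{\left(s \right)} = s - \frac{10}{9} = - \frac{10}{9} + s$)
$D{\left(Z \right)} = - \frac{10}{9}$ ($D{\left(Z \right)} = \left(- \frac{10}{9} + Z\right) - Z = - \frac{10}{9}$)
$D{\left(-72 \right)} + k^{2} = - \frac{10}{9} + 364^{2} = - \frac{10}{9} + 132496 = \frac{1192454}{9}$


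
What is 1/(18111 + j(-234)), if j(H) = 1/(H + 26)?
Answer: 208/3767087 ≈ 5.5215e-5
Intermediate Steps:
j(H) = 1/(26 + H)
1/(18111 + j(-234)) = 1/(18111 + 1/(26 - 234)) = 1/(18111 + 1/(-208)) = 1/(18111 - 1/208) = 1/(3767087/208) = 208/3767087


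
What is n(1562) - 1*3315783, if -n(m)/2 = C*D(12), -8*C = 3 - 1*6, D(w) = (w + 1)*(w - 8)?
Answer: -3315822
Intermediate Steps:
D(w) = (1 + w)*(-8 + w)
C = 3/8 (C = -(3 - 1*6)/8 = -(3 - 6)/8 = -⅛*(-3) = 3/8 ≈ 0.37500)
n(m) = -39 (n(m) = -3*(-8 + 12² - 7*12)/4 = -3*(-8 + 144 - 84)/4 = -3*52/4 = -2*39/2 = -39)
n(1562) - 1*3315783 = -39 - 1*3315783 = -39 - 3315783 = -3315822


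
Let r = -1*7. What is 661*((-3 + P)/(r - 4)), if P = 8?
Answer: -3305/11 ≈ -300.45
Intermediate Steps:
r = -7
661*((-3 + P)/(r - 4)) = 661*((-3 + 8)/(-7 - 4)) = 661*(5/(-11)) = 661*(5*(-1/11)) = 661*(-5/11) = -3305/11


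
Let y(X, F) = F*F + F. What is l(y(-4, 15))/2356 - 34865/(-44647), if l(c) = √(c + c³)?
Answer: 34865/44647 + √864015/589 ≈ 2.3590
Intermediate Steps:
y(X, F) = F + F² (y(X, F) = F² + F = F + F²)
l(y(-4, 15))/2356 - 34865/(-44647) = √(15*(1 + 15) + (15*(1 + 15))³)/2356 - 34865/(-44647) = √(15*16 + (15*16)³)*(1/2356) - 34865*(-1/44647) = √(240 + 240³)*(1/2356) + 34865/44647 = √(240 + 13824000)*(1/2356) + 34865/44647 = √13824240*(1/2356) + 34865/44647 = (4*√864015)*(1/2356) + 34865/44647 = √864015/589 + 34865/44647 = 34865/44647 + √864015/589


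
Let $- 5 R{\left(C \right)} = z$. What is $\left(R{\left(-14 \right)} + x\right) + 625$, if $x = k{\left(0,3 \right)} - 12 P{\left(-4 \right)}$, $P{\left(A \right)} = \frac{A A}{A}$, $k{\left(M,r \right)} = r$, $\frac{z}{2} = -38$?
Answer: $\frac{3456}{5} \approx 691.2$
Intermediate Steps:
$z = -76$ ($z = 2 \left(-38\right) = -76$)
$R{\left(C \right)} = \frac{76}{5}$ ($R{\left(C \right)} = \left(- \frac{1}{5}\right) \left(-76\right) = \frac{76}{5}$)
$P{\left(A \right)} = A$ ($P{\left(A \right)} = \frac{A^{2}}{A} = A$)
$x = 51$ ($x = 3 - -48 = 3 + 48 = 51$)
$\left(R{\left(-14 \right)} + x\right) + 625 = \left(\frac{76}{5} + 51\right) + 625 = \frac{331}{5} + 625 = \frac{3456}{5}$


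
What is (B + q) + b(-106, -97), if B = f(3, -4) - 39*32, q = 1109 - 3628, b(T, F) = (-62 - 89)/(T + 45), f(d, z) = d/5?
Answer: -1147997/305 ≈ -3763.9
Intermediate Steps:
f(d, z) = d/5 (f(d, z) = d*(⅕) = d/5)
b(T, F) = -151/(45 + T)
q = -2519
B = -6237/5 (B = (⅕)*3 - 39*32 = ⅗ - 1248 = -6237/5 ≈ -1247.4)
(B + q) + b(-106, -97) = (-6237/5 - 2519) - 151/(45 - 106) = -18832/5 - 151/(-61) = -18832/5 - 151*(-1/61) = -18832/5 + 151/61 = -1147997/305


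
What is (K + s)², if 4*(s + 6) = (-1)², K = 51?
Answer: 32761/16 ≈ 2047.6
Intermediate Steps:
s = -23/4 (s = -6 + (¼)*(-1)² = -6 + (¼)*1 = -6 + ¼ = -23/4 ≈ -5.7500)
(K + s)² = (51 - 23/4)² = (181/4)² = 32761/16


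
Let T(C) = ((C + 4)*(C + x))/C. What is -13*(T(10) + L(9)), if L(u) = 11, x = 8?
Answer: -2353/5 ≈ -470.60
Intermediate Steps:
T(C) = (4 + C)*(8 + C)/C (T(C) = ((C + 4)*(C + 8))/C = ((4 + C)*(8 + C))/C = (4 + C)*(8 + C)/C)
-13*(T(10) + L(9)) = -13*((12 + 10 + 32/10) + 11) = -13*((12 + 10 + 32*(⅒)) + 11) = -13*((12 + 10 + 16/5) + 11) = -13*(126/5 + 11) = -13*181/5 = -2353/5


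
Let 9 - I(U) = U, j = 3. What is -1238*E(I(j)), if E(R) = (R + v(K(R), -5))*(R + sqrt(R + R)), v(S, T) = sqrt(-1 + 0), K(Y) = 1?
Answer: -44568 - 7428*I - 2476*sqrt(3)*(6 + I) ≈ -70299.0 - 11717.0*I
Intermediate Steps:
I(U) = 9 - U
v(S, T) = I (v(S, T) = sqrt(-1) = I)
E(R) = (I + R)*(R + sqrt(2)*sqrt(R)) (E(R) = (R + I)*(R + sqrt(R + R)) = (I + R)*(R + sqrt(2*R)) = (I + R)*(R + sqrt(2)*sqrt(R)))
-1238*E(I(j)) = -1238*((9 - 1*3)**2 + I*(9 - 1*3) + sqrt(2)*(9 - 1*3)**(3/2) + I*sqrt(2)*sqrt(9 - 1*3)) = -1238*((9 - 3)**2 + I*(9 - 3) + sqrt(2)*(9 - 3)**(3/2) + I*sqrt(2)*sqrt(9 - 3)) = -1238*(6**2 + I*6 + sqrt(2)*6**(3/2) + I*sqrt(2)*sqrt(6)) = -1238*(36 + 6*I + sqrt(2)*(6*sqrt(6)) + 2*I*sqrt(3)) = -1238*(36 + 6*I + 12*sqrt(3) + 2*I*sqrt(3)) = -44568 - 14856*sqrt(3) - 7428*I - 2476*I*sqrt(3)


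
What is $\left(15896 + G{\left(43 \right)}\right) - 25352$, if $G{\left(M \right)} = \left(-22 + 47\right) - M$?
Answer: $-9474$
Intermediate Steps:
$G{\left(M \right)} = 25 - M$
$\left(15896 + G{\left(43 \right)}\right) - 25352 = \left(15896 + \left(25 - 43\right)\right) - 25352 = \left(15896 - 18\right) - 25352 = 15878 - 25352 = -9474$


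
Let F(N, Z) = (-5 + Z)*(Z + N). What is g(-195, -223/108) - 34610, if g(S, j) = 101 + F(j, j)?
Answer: -201086339/5832 ≈ -34480.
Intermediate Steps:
F(N, Z) = (-5 + Z)*(N + Z)
g(S, j) = 101 - 10*j + 2*j**2 (g(S, j) = 101 + (j**2 - 5*j - 5*j + j*j) = 101 + (j**2 - 5*j - 5*j + j**2) = 101 + (-10*j + 2*j**2) = 101 - 10*j + 2*j**2)
g(-195, -223/108) - 34610 = (101 - (-2230)/108 + 2*(-223/108)**2) - 34610 = (101 - (-2230)/108 + 2*(-223*1/108)**2) - 34610 = (101 - 10*(-223/108) + 2*(-223/108)**2) - 34610 = (101 + 1115/54 + 2*(49729/11664)) - 34610 = (101 + 1115/54 + 49729/5832) - 34610 = 759181/5832 - 34610 = -201086339/5832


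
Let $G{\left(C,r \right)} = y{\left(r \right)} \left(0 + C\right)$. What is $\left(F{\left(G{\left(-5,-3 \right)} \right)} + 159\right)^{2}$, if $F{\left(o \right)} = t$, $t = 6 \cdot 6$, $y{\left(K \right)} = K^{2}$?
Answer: $38025$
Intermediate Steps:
$t = 36$
$G{\left(C,r \right)} = C r^{2}$ ($G{\left(C,r \right)} = r^{2} \left(0 + C\right) = r^{2} C = C r^{2}$)
$F{\left(o \right)} = 36$
$\left(F{\left(G{\left(-5,-3 \right)} \right)} + 159\right)^{2} = \left(36 + 159\right)^{2} = 195^{2} = 38025$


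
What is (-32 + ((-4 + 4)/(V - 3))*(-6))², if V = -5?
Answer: 1024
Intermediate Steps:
(-32 + ((-4 + 4)/(V - 3))*(-6))² = (-32 + ((-4 + 4)/(-5 - 3))*(-6))² = (-32 + (0/(-8))*(-6))² = (-32 + (0*(-⅛))*(-6))² = (-32 + 0*(-6))² = (-32 + 0)² = (-32)² = 1024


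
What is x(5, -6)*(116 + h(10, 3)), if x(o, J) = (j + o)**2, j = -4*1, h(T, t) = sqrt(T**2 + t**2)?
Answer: 116 + sqrt(109) ≈ 126.44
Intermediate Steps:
j = -4
x(o, J) = (-4 + o)**2
x(5, -6)*(116 + h(10, 3)) = (-4 + 5)**2*(116 + sqrt(10**2 + 3**2)) = 1**2*(116 + sqrt(100 + 9)) = 1*(116 + sqrt(109)) = 116 + sqrt(109)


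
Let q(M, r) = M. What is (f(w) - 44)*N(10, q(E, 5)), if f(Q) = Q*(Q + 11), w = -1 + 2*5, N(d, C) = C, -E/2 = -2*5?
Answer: 2720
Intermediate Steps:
E = 20 (E = -(-4)*5 = -2*(-10) = 20)
w = 9 (w = -1 + 10 = 9)
f(Q) = Q*(11 + Q)
(f(w) - 44)*N(10, q(E, 5)) = (9*(11 + 9) - 44)*20 = (9*20 - 44)*20 = (180 - 44)*20 = 136*20 = 2720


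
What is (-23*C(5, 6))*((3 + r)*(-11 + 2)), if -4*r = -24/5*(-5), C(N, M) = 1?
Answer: -621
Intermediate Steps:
r = -6 (r = -(-24/5)*(-5)/4 = -(-4*6/5)*(-5)/4 = -(-6)*(-5)/5 = -¼*24 = -6)
(-23*C(5, 6))*((3 + r)*(-11 + 2)) = (-23*1)*((3 - 6)*(-11 + 2)) = -(-69)*(-9) = -23*27 = -621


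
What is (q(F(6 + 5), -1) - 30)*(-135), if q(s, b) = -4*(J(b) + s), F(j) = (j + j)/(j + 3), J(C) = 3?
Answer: 45630/7 ≈ 6518.6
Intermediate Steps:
F(j) = 2*j/(3 + j) (F(j) = (2*j)/(3 + j) = 2*j/(3 + j))
q(s, b) = -12 - 4*s (q(s, b) = -4*(3 + s) = -12 - 4*s)
(q(F(6 + 5), -1) - 30)*(-135) = ((-12 - 8*(6 + 5)/(3 + (6 + 5))) - 30)*(-135) = ((-12 - 8*11/(3 + 11)) - 30)*(-135) = ((-12 - 8*11/14) - 30)*(-135) = ((-12 - 4*11/7) - 30)*(-135) = ((-12 - 44/7) - 30)*(-135) = (-128/7 - 30)*(-135) = -338/7*(-135) = 45630/7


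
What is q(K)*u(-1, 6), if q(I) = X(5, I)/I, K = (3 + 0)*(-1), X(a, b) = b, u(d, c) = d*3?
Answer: -3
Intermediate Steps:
u(d, c) = 3*d
K = -3 (K = 3*(-1) = -3)
q(I) = 1 (q(I) = I/I = 1)
q(K)*u(-1, 6) = 1*(3*(-1)) = 1*(-3) = -3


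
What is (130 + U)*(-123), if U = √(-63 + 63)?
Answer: -15990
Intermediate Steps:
U = 0 (U = √0 = 0)
(130 + U)*(-123) = (130 + 0)*(-123) = 130*(-123) = -15990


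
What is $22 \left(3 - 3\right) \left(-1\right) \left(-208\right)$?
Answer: $0$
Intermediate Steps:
$22 \left(3 - 3\right) \left(-1\right) \left(-208\right) = 22 \cdot 0 \left(-1\right) \left(-208\right) = 22 \cdot 0 \left(-208\right) = 0 \left(-208\right) = 0$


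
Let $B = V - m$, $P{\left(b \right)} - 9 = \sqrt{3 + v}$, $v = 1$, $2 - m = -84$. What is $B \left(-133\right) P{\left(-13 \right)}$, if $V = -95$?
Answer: $264803$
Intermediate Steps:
$m = 86$ ($m = 2 - -84 = 2 + 84 = 86$)
$P{\left(b \right)} = 11$ ($P{\left(b \right)} = 9 + \sqrt{3 + 1} = 9 + \sqrt{4} = 9 + 2 = 11$)
$B = -181$ ($B = -95 - 86 = -181$)
$B \left(-133\right) P{\left(-13 \right)} = \left(-181\right) \left(-133\right) 11 = 24073 \cdot 11 = 264803$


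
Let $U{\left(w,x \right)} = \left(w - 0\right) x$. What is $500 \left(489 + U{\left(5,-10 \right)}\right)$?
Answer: $219500$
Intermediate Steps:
$U{\left(w,x \right)} = w x$ ($U{\left(w,x \right)} = \left(w + 0\right) x = w x$)
$500 \left(489 + U{\left(5,-10 \right)}\right) = 500 \left(489 + 5 \left(-10\right)\right) = 500 \left(489 - 50\right) = 500 \cdot 439 = 219500$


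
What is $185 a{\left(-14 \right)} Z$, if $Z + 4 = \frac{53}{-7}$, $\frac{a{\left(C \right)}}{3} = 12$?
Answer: $- \frac{539460}{7} \approx -77066.0$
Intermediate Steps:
$a{\left(C \right)} = 36$ ($a{\left(C \right)} = 3 \cdot 12 = 36$)
$Z = - \frac{81}{7}$ ($Z = -4 + \frac{53}{-7} = -4 + 53 \left(- \frac{1}{7}\right) = -4 - \frac{53}{7} = - \frac{81}{7} \approx -11.571$)
$185 a{\left(-14 \right)} Z = 185 \cdot 36 \left(- \frac{81}{7}\right) = 6660 \left(- \frac{81}{7}\right) = - \frac{539460}{7}$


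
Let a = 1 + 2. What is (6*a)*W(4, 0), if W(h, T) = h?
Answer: 72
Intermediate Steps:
a = 3
(6*a)*W(4, 0) = (6*3)*4 = 18*4 = 72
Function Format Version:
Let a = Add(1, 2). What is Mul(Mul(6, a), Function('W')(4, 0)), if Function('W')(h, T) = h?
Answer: 72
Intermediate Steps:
a = 3
Mul(Mul(6, a), Function('W')(4, 0)) = Mul(Mul(6, 3), 4) = Mul(18, 4) = 72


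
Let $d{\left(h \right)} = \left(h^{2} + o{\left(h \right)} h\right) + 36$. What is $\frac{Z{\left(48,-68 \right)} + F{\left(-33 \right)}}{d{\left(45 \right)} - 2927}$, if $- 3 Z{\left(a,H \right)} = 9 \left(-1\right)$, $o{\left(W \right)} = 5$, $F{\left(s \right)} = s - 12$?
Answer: $\frac{42}{641} \approx 0.065523$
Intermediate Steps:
$F{\left(s \right)} = -12 + s$ ($F{\left(s \right)} = s - 12 = -12 + s$)
$Z{\left(a,H \right)} = 3$ ($Z{\left(a,H \right)} = - \frac{9 \left(-1\right)}{3} = \left(- \frac{1}{3}\right) \left(-9\right) = 3$)
$d{\left(h \right)} = 36 + h^{2} + 5 h$ ($d{\left(h \right)} = \left(h^{2} + 5 h\right) + 36 = 36 + h^{2} + 5 h$)
$\frac{Z{\left(48,-68 \right)} + F{\left(-33 \right)}}{d{\left(45 \right)} - 2927} = \frac{3 - 45}{\left(36 + 45^{2} + 5 \cdot 45\right) - 2927} = \frac{3 - 45}{\left(36 + 2025 + 225\right) - 2927} = - \frac{42}{2286 - 2927} = - \frac{42}{-641} = \left(-42\right) \left(- \frac{1}{641}\right) = \frac{42}{641}$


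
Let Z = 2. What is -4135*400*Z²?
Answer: -6616000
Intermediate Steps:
-4135*400*Z² = -4135*(-5*2*4)² = -4135*(-10*4)² = -4135*(-40)² = -4135*1600 = -6616000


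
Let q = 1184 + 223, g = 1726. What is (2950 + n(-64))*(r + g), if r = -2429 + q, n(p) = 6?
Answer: 2081024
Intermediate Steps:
q = 1407
r = -1022 (r = -2429 + 1407 = -1022)
(2950 + n(-64))*(r + g) = (2950 + 6)*(-1022 + 1726) = 2956*704 = 2081024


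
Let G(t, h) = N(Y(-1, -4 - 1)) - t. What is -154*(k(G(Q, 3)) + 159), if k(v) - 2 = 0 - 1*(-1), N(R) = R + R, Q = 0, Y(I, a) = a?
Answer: -24948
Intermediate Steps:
N(R) = 2*R
G(t, h) = -10 - t (G(t, h) = 2*(-4 - 1) - t = 2*(-5) - t = -10 - t)
k(v) = 3 (k(v) = 2 + (0 - 1*(-1)) = 2 + (0 + 1) = 2 + 1 = 3)
-154*(k(G(Q, 3)) + 159) = -154*(3 + 159) = -154*162 = -24948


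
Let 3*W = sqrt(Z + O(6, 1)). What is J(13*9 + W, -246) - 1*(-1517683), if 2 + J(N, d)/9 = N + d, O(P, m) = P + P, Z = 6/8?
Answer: 1516504 + 3*sqrt(51)/2 ≈ 1.5165e+6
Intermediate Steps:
Z = 3/4 (Z = 6*(1/8) = 3/4 ≈ 0.75000)
O(P, m) = 2*P
W = sqrt(51)/6 (W = sqrt(3/4 + 2*6)/3 = sqrt(3/4 + 12)/3 = sqrt(51/4)/3 = (sqrt(51)/2)/3 = sqrt(51)/6 ≈ 1.1902)
J(N, d) = -18 + 9*N + 9*d (J(N, d) = -18 + 9*(N + d) = -18 + (9*N + 9*d) = -18 + 9*N + 9*d)
J(13*9 + W, -246) - 1*(-1517683) = (-18 + 9*(13*9 + sqrt(51)/6) + 9*(-246)) - 1*(-1517683) = (-18 + 9*(117 + sqrt(51)/6) - 2214) + 1517683 = (-18 + (1053 + 3*sqrt(51)/2) - 2214) + 1517683 = (-1179 + 3*sqrt(51)/2) + 1517683 = 1516504 + 3*sqrt(51)/2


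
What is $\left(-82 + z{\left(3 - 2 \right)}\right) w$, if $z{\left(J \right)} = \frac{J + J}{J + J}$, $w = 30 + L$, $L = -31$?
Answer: $81$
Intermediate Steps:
$w = -1$ ($w = 30 - 31 = -1$)
$z{\left(J \right)} = 1$ ($z{\left(J \right)} = \frac{2 J}{2 J} = 2 J \frac{1}{2 J} = 1$)
$\left(-82 + z{\left(3 - 2 \right)}\right) w = \left(-82 + 1\right) \left(-1\right) = \left(-81\right) \left(-1\right) = 81$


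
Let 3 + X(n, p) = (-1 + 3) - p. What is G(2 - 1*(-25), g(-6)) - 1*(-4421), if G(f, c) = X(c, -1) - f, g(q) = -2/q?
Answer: 4394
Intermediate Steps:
X(n, p) = -1 - p (X(n, p) = -3 + ((-1 + 3) - p) = -3 + (2 - p) = -1 - p)
G(f, c) = -f (G(f, c) = (-1 - 1*(-1)) - f = (-1 + 1) - f = 0 - f = -f)
G(2 - 1*(-25), g(-6)) - 1*(-4421) = -(2 - 1*(-25)) - 1*(-4421) = -(2 + 25) + 4421 = -1*27 + 4421 = -27 + 4421 = 4394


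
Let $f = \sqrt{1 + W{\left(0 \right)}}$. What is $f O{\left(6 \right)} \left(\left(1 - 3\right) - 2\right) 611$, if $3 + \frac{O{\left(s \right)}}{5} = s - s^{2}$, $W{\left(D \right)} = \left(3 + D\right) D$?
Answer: $403260$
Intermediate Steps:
$W{\left(D \right)} = D \left(3 + D\right)$
$O{\left(s \right)} = -15 - 5 s^{2} + 5 s$ ($O{\left(s \right)} = -15 + 5 \left(s - s^{2}\right) = -15 - \left(- 5 s + 5 s^{2}\right) = -15 - 5 s^{2} + 5 s$)
$f = 1$ ($f = \sqrt{1 + 0 \left(3 + 0\right)} = \sqrt{1 + 0 \cdot 3} = \sqrt{1 + 0} = \sqrt{1} = 1$)
$f O{\left(6 \right)} \left(\left(1 - 3\right) - 2\right) 611 = 1 \left(-15 - 5 \cdot 6^{2} + 5 \cdot 6\right) \left(\left(1 - 3\right) - 2\right) 611 = 1 \left(-15 - 180 + 30\right) \left(-2 - 2\right) 611 = 1 \left(-15 - 180 + 30\right) \left(-4\right) 611 = 1 \left(-165\right) \left(-4\right) 611 = \left(-165\right) \left(-4\right) 611 = 660 \cdot 611 = 403260$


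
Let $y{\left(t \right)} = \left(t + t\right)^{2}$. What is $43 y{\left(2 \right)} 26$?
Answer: $17888$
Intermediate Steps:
$y{\left(t \right)} = 4 t^{2}$ ($y{\left(t \right)} = \left(2 t\right)^{2} = 4 t^{2}$)
$43 y{\left(2 \right)} 26 = 43 \cdot 4 \cdot 2^{2} \cdot 26 = 43 \cdot 4 \cdot 4 \cdot 26 = 43 \cdot 16 \cdot 26 = 688 \cdot 26 = 17888$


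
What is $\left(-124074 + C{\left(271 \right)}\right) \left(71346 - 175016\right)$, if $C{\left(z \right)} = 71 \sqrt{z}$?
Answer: $12862751580 - 7360570 \sqrt{271} \approx 1.2742 \cdot 10^{10}$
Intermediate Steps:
$\left(-124074 + C{\left(271 \right)}\right) \left(71346 - 175016\right) = \left(-124074 + 71 \sqrt{271}\right) \left(71346 - 175016\right) = \left(-124074 + 71 \sqrt{271}\right) \left(-103670\right) = 12862751580 - 7360570 \sqrt{271}$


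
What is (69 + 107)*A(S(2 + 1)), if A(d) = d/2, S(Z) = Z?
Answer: 264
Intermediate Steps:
A(d) = d/2 (A(d) = d*(½) = d/2)
(69 + 107)*A(S(2 + 1)) = (69 + 107)*((2 + 1)/2) = 176*((½)*3) = 176*(3/2) = 264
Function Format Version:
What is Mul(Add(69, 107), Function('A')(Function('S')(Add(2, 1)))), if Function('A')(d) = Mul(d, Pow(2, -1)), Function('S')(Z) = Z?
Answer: 264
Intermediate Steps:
Function('A')(d) = Mul(Rational(1, 2), d) (Function('A')(d) = Mul(d, Rational(1, 2)) = Mul(Rational(1, 2), d))
Mul(Add(69, 107), Function('A')(Function('S')(Add(2, 1)))) = Mul(Add(69, 107), Mul(Rational(1, 2), Add(2, 1))) = Mul(176, Mul(Rational(1, 2), 3)) = Mul(176, Rational(3, 2)) = 264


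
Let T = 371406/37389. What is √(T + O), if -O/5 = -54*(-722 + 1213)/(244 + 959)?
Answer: 2*√6199420994329/454333 ≈ 10.961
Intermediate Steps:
T = 123802/12463 (T = 371406*(1/37389) = 123802/12463 ≈ 9.9336)
O = 44190/401 (O = -(-270)*(-722 + 1213)/(244 + 959) = -(-270)*491/1203 = -5*(-8838/401) = 44190/401 ≈ 110.20)
√(T + O) = √(123802/12463 + 44190/401) = √(600384572/4997663) = 2*√6199420994329/454333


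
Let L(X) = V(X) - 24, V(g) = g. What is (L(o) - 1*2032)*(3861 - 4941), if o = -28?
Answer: 2250720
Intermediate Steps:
L(X) = -24 + X (L(X) = X - 24 = -24 + X)
(L(o) - 1*2032)*(3861 - 4941) = ((-24 - 28) - 1*2032)*(3861 - 4941) = (-52 - 2032)*(-1080) = -2084*(-1080) = 2250720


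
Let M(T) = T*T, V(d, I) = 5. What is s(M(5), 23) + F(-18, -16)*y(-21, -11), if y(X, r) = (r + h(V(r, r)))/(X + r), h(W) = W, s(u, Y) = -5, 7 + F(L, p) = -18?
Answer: -155/16 ≈ -9.6875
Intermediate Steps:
F(L, p) = -25 (F(L, p) = -7 - 18 = -25)
M(T) = T²
y(X, r) = (5 + r)/(X + r) (y(X, r) = (r + 5)/(X + r) = (5 + r)/(X + r))
s(M(5), 23) + F(-18, -16)*y(-21, -11) = -5 - 25*(5 - 11)/(-21 - 11) = -5 - 25*(-6)/(-32) = -5 - (-25)*(-6)/32 = -5 - 25*3/16 = -5 - 75/16 = -155/16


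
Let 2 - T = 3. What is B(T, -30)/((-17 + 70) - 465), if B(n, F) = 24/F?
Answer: 1/515 ≈ 0.0019417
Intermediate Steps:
T = -1 (T = 2 - 1*3 = 2 - 3 = -1)
B(T, -30)/((-17 + 70) - 465) = (24/(-30))/((-17 + 70) - 465) = (24*(-1/30))/(53 - 465) = -4/5/(-412) = -4/5*(-1/412) = 1/515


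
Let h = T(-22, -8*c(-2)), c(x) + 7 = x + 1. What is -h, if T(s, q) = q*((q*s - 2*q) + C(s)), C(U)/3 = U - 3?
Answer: 103104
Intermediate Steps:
C(U) = -9 + 3*U (C(U) = 3*(U - 3) = 3*(-3 + U) = -9 + 3*U)
c(x) = -6 + x (c(x) = -7 + (x + 1) = -7 + (1 + x) = -6 + x)
T(s, q) = q*(-9 - 2*q + 3*s + q*s) (T(s, q) = q*((q*s - 2*q) + (-9 + 3*s)) = q*((-2*q + q*s) + (-9 + 3*s)) = q*(-9 - 2*q + 3*s + q*s))
h = -103104 (h = (-8*(-6 - 2))*(-9 - (-16)*(-6 - 2) + 3*(-22) - 8*(-6 - 2)*(-22)) = (-8*(-8))*(-9 - (-16)*(-8) - 66 - 8*(-8)*(-22)) = 64*(-9 - 2*64 - 66 + 64*(-22)) = 64*(-9 - 128 - 66 - 1408) = 64*(-1611) = -103104)
-h = -1*(-103104) = 103104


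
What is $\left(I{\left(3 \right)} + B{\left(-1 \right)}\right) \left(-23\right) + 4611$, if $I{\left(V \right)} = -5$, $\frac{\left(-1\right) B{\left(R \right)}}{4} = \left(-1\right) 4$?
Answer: $4358$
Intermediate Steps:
$B{\left(R \right)} = 16$ ($B{\left(R \right)} = - 4 \left(\left(-1\right) 4\right) = \left(-4\right) \left(-4\right) = 16$)
$\left(I{\left(3 \right)} + B{\left(-1 \right)}\right) \left(-23\right) + 4611 = \left(-5 + 16\right) \left(-23\right) + 4611 = 11 \left(-23\right) + 4611 = -253 + 4611 = 4358$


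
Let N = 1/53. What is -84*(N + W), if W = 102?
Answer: -454188/53 ≈ -8569.6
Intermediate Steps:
N = 1/53 ≈ 0.018868
-84*(N + W) = -84*(1/53 + 102) = -84*5407/53 = -454188/53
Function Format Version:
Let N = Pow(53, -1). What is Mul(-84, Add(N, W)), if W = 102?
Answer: Rational(-454188, 53) ≈ -8569.6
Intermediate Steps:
N = Rational(1, 53) ≈ 0.018868
Mul(-84, Add(N, W)) = Mul(-84, Add(Rational(1, 53), 102)) = Mul(-84, Rational(5407, 53)) = Rational(-454188, 53)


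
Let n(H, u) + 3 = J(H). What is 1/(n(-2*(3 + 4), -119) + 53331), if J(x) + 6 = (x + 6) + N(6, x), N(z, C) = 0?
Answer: 1/53314 ≈ 1.8757e-5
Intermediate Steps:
J(x) = x (J(x) = -6 + ((x + 6) + 0) = -6 + ((6 + x) + 0) = -6 + (6 + x) = x)
n(H, u) = -3 + H
1/(n(-2*(3 + 4), -119) + 53331) = 1/((-3 - 2*(3 + 4)) + 53331) = 1/((-3 - 2*7) + 53331) = 1/((-3 - 14) + 53331) = 1/(-17 + 53331) = 1/53314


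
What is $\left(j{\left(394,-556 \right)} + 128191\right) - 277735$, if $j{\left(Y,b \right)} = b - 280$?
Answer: $-150380$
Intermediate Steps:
$j{\left(Y,b \right)} = -280 + b$
$\left(j{\left(394,-556 \right)} + 128191\right) - 277735 = \left(\left(-280 - 556\right) + 128191\right) - 277735 = \left(-836 + 128191\right) - 277735 = 127355 - 277735 = -150380$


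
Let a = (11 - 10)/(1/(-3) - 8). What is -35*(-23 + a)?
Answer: 4046/5 ≈ 809.20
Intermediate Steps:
a = -3/25 (a = 1/(-⅓ - 8) = 1/(-25/3) = 1*(-3/25) = -3/25 ≈ -0.12000)
-35*(-23 + a) = -35*(-23 - 3/25) = -35*(-578/25) = 4046/5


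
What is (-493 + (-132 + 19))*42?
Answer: -25452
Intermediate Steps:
(-493 + (-132 + 19))*42 = (-493 - 113)*42 = -606*42 = -25452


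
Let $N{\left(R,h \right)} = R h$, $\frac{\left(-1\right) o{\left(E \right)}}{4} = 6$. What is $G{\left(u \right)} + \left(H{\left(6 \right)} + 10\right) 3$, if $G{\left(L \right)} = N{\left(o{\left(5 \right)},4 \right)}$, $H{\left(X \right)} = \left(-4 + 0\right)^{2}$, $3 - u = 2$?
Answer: $-18$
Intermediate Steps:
$u = 1$ ($u = 3 - 2 = 1$)
$H{\left(X \right)} = 16$ ($H{\left(X \right)} = \left(-4\right)^{2} = 16$)
$o{\left(E \right)} = -24$ ($o{\left(E \right)} = \left(-4\right) 6 = -24$)
$G{\left(L \right)} = -96$ ($G{\left(L \right)} = \left(-24\right) 4 = -96$)
$G{\left(u \right)} + \left(H{\left(6 \right)} + 10\right) 3 = -96 + \left(16 + 10\right) 3 = -96 + 26 \cdot 3 = -96 + 78 = -18$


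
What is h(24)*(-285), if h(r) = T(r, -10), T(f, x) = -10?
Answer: 2850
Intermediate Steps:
h(r) = -10
h(24)*(-285) = -10*(-285) = 2850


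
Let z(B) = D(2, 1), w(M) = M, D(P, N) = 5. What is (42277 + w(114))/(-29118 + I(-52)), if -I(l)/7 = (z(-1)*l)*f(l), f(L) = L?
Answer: -42391/123758 ≈ -0.34253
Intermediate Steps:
z(B) = 5
I(l) = -35*l² (I(l) = -7*5*l*l = -35*l²)
(42277 + w(114))/(-29118 + I(-52)) = (42277 + 114)/(-29118 - 35*(-52)²) = 42391/(-29118 - 35*2704) = 42391/(-29118 - 94640) = 42391/(-123758) = 42391*(-1/123758) = -42391/123758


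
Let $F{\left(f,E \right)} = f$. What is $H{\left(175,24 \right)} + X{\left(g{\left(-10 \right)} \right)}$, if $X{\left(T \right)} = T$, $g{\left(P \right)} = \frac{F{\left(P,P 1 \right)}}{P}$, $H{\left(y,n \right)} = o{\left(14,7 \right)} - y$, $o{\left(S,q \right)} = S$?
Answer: $-160$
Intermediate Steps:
$H{\left(y,n \right)} = 14 - y$
$g{\left(P \right)} = 1$ ($g{\left(P \right)} = \frac{P}{P} = 1$)
$H{\left(175,24 \right)} + X{\left(g{\left(-10 \right)} \right)} = \left(14 - 175\right) + 1 = -161 + 1 = -160$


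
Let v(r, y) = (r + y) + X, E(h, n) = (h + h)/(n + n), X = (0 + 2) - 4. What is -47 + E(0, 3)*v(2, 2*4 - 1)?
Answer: -47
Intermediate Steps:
X = -2 (X = 2 - 4 = -2)
E(h, n) = h/n (E(h, n) = (2*h)/((2*n)) = (2*h)*(1/(2*n)) = h/n)
v(r, y) = -2 + r + y (v(r, y) = (r + y) - 2 = -2 + r + y)
-47 + E(0, 3)*v(2, 2*4 - 1) = -47 + (0/3)*(-2 + 2 + (2*4 - 1)) = -47 + (0*(⅓))*(-2 + 2 + (8 - 1)) = -47 + 0*(-2 + 2 + 7) = -47 + 0*7 = -47 + 0 = -47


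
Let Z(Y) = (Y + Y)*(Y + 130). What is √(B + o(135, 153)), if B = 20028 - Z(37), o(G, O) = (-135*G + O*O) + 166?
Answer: 2*√3255 ≈ 114.11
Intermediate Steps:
o(G, O) = 166 + O² - 135*G (o(G, O) = (-135*G + O²) + 166 = (O² - 135*G) + 166 = 166 + O² - 135*G)
Z(Y) = 2*Y*(130 + Y) (Z(Y) = (2*Y)*(130 + Y) = 2*Y*(130 + Y))
B = 7670 (B = 20028 - 2*37*(130 + 37) = 20028 - 2*37*167 = 20028 - 1*12358 = 20028 - 12358 = 7670)
√(B + o(135, 153)) = √(7670 + (166 + 153² - 135*135)) = √(7670 + (166 + 23409 - 18225)) = √(7670 + 5350) = √13020 = 2*√3255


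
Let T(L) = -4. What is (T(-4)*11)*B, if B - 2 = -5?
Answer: 132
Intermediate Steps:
B = -3 (B = 2 - 5 = -3)
(T(-4)*11)*B = -4*11*(-3) = -44*(-3) = 132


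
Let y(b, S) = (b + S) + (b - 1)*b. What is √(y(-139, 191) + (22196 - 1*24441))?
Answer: √17267 ≈ 131.40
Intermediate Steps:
y(b, S) = S + b + b*(-1 + b) (y(b, S) = (S + b) + (-1 + b)*b = (S + b) + b*(-1 + b) = S + b + b*(-1 + b))
√(y(-139, 191) + (22196 - 1*24441)) = √((191 + (-139)²) + (22196 - 1*24441)) = √((191 + 19321) + (22196 - 24441)) = √(19512 - 2245) = √17267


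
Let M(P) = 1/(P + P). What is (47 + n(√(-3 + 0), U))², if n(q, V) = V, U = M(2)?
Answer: 35721/16 ≈ 2232.6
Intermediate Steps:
M(P) = 1/(2*P)
U = ¼ (U = (½)/2 = (½)*(½) = ¼ ≈ 0.25000)
(47 + n(√(-3 + 0), U))² = (47 + ¼)² = (189/4)² = 35721/16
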